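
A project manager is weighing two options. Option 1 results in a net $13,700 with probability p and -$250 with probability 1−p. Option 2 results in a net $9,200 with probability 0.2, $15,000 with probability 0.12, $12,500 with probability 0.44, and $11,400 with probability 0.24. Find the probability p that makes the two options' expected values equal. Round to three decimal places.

EV(Option 2) = 0.2 × 9200 + 0.12 × 15000 + 0.44 × 12500 + 0.24 × 11400 = 1840 + 1800 + 5500 + 2736 = 11876
p·13700 + (1−p)·(-250) = 11876
13950p − 250 = 11876
p = (11876 + 250) / 13950

p = 0.869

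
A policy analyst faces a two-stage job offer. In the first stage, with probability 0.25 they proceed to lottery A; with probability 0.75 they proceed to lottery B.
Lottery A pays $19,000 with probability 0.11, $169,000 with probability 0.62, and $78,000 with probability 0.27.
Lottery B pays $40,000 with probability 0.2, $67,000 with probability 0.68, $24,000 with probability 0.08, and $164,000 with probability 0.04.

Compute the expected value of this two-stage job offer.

EV(A) = 0.11 × 19000 + 0.62 × 169000 + 0.27 × 78000 = 2090 + 104780 + 21060 = 127930
EV(B) = 0.2 × 40000 + 0.68 × 67000 + 0.08 × 24000 + 0.04 × 164000 = 8000 + 45560 + 1920 + 6560 = 62040
Overall = 0.25 × 127930 + 0.75 × 62040 = 31982.5 + 46530 = 78512.5

$78,512.50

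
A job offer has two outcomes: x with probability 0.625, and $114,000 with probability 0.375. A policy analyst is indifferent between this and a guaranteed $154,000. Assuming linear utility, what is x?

x = $178,000

0.625·x + 0.375·114000 = 154000
0.625·x = 154000 − 42750 = 111250
x = 111250 / 0.625 = 178000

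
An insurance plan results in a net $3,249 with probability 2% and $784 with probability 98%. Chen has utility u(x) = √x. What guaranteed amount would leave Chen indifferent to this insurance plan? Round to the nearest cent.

E[u] = 0.02·√3249 + 0.98·√784 = 0.02·57 + 0.98·28 = 28.58
CE = (28.58)² = 816.8164

$816.82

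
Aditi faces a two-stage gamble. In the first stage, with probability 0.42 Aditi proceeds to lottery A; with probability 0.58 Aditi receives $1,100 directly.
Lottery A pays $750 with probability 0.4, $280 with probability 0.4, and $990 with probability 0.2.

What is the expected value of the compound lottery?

EV(A) = 0.4 × 750 + 0.4 × 280 + 0.2 × 990 = 300 + 112 + 198 = 610
Branch B: 1100 (certain)
Overall = 0.42 × 610 + 0.58 × 1100 = 256.2 + 638 = 894.2

$894.20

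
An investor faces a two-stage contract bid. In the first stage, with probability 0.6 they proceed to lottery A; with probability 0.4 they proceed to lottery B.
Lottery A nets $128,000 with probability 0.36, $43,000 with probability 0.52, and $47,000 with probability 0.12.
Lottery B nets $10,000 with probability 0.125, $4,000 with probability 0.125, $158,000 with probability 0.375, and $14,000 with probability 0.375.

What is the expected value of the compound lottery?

EV(A) = 0.36 × 128000 + 0.52 × 43000 + 0.12 × 47000 = 46080 + 22360 + 5640 = 74080
EV(B) = 0.125 × 10000 + 0.125 × 4000 + 0.375 × 158000 + 0.375 × 14000 = 1250 + 500 + 59250 + 5250 = 66250
Overall = 0.6 × 74080 + 0.4 × 66250 = 44448 + 26500 = 70948

$70,948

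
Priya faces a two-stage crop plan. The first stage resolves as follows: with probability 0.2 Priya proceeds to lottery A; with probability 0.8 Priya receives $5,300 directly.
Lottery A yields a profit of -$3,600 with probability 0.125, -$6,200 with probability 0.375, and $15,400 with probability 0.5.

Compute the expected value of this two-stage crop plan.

EV(A) = 0.125 × (-3600) + 0.375 × (-6200) + 0.5 × 15400 = -450 − 2325 + 7700 = 4925
Branch B: 5300 (certain)
Overall = 0.2 × 4925 + 0.8 × 5300 = 985 + 4240 = 5225

$5,225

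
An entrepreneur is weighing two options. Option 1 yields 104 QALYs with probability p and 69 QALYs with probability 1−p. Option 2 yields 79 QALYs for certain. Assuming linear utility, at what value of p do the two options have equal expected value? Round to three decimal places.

p = 0.286

p·104 + (1−p)·69 = 79
35p + 69 = 79
p = (79 − 69) / 35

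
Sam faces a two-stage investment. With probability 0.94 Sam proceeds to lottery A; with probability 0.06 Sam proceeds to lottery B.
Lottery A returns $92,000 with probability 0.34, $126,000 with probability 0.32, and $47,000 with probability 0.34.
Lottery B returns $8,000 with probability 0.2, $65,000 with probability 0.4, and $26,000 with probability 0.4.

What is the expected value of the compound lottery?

$84,605.20

EV(A) = 0.34 × 92000 + 0.32 × 126000 + 0.34 × 47000 = 31280 + 40320 + 15980 = 87580
EV(B) = 0.2 × 8000 + 0.4 × 65000 + 0.4 × 26000 = 1600 + 26000 + 10400 = 38000
Overall = 0.94 × 87580 + 0.06 × 38000 = 82325.2 + 2280 = 84605.2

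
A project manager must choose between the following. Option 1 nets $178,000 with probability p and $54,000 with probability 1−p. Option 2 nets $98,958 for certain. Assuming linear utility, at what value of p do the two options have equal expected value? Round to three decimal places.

p = 0.363

p·178000 + (1−p)·54000 = 98958
124000p + 54000 = 98958
p = (98958 − 54000) / 124000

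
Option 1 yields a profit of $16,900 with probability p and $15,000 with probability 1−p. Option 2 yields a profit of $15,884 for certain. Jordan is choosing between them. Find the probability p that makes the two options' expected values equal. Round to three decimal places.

p·16900 + (1−p)·15000 = 15884
1900p + 15000 = 15884
p = (15884 − 15000) / 1900

p = 0.465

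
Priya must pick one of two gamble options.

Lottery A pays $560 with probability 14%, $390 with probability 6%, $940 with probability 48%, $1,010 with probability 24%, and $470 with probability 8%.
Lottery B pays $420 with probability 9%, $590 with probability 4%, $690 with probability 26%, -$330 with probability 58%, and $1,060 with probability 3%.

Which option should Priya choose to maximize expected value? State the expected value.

Lottery A ($833)

Lottery A = 0.14 × 560 + 0.06 × 390 + 0.48 × 940 + 0.24 × 1010 + 0.08 × 470 = 78.4 + 23.4 + 451.2 + 242.4 + 37.6 = 833
Lottery B = 0.09 × 420 + 0.04 × 590 + 0.26 × 690 + 0.58 × (-330) + 0.03 × 1060 = 37.8 + 23.6 + 179.4 − 191.4 + 31.8 = 81.2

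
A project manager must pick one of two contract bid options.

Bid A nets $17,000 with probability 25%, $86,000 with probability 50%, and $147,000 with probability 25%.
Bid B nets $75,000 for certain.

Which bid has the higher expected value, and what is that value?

Bid A = 0.25 × 17000 + 0.5 × 86000 + 0.25 × 147000 = 4250 + 43000 + 36750 = 84000
Bid B: 75000 (certain)

Bid A ($84,000)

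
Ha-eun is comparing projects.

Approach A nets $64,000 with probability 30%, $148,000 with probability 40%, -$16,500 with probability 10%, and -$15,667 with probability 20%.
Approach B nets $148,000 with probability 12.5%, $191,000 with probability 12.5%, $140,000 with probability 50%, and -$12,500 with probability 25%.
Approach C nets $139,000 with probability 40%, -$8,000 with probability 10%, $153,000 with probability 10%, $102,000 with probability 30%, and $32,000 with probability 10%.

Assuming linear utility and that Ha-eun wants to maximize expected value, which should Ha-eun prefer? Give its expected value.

Approach A = 0.3 × 64000 + 0.4 × 148000 + 0.1 × (-16500) + 0.2 × (-15667) = 19200 + 59200 − 1650 − 3133.4 = 73616.6
Approach B = 0.125 × 148000 + 0.125 × 191000 + 0.5 × 140000 + 0.25 × (-12500) = 18500 + 23875 + 70000 − 3125 = 109250
Approach C = 0.4 × 139000 + 0.1 × (-8000) + 0.1 × 153000 + 0.3 × 102000 + 0.1 × 32000 = 55600 − 800 + 15300 + 30600 + 3200 = 103900

Approach B ($109,250)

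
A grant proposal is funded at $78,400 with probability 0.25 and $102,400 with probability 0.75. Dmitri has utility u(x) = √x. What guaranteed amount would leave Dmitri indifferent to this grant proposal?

E[u] = 0.25·√78400 + 0.75·√102400 = 0.25·280 + 0.75·320 = 310
CE = (310)² = 96100

$96,100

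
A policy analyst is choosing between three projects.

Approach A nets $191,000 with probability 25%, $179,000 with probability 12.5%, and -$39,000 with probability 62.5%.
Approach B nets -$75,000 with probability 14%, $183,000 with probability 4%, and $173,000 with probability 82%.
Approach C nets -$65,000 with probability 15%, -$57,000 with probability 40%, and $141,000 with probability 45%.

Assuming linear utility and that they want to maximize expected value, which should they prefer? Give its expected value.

Approach A = 0.25 × 191000 + 0.125 × 179000 + 0.625 × (-39000) = 47750 + 22375 − 24375 = 45750
Approach B = 0.14 × (-75000) + 0.04 × 183000 + 0.82 × 173000 = -10500 + 7320 + 141860 = 138680
Approach C = 0.15 × (-65000) + 0.4 × (-57000) + 0.45 × 141000 = -9750 − 22800 + 63450 = 30900

Approach B ($138,680)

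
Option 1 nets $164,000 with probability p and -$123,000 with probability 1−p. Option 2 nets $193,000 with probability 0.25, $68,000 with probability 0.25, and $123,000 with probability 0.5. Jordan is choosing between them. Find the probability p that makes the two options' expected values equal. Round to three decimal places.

p = 0.870

EV(Option 2) = 0.25 × 193000 + 0.25 × 68000 + 0.5 × 123000 = 48250 + 17000 + 61500 = 126750
p·164000 + (1−p)·(-123000) = 126750
287000p − 123000 = 126750
p = (126750 + 123000) / 287000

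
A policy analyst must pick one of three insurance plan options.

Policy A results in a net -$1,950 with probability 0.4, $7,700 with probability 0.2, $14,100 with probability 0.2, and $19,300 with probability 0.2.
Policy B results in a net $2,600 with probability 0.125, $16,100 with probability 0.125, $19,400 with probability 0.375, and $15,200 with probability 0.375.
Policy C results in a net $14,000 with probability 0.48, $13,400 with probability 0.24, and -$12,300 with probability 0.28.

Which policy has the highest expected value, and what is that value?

Policy A = 0.4 × (-1950) + 0.2 × 7700 + 0.2 × 14100 + 0.2 × 19300 = -780 + 1540 + 2820 + 3860 = 7440
Policy B = 0.125 × 2600 + 0.125 × 16100 + 0.375 × 19400 + 0.375 × 15200 = 325 + 2012.5 + 7275 + 5700 = 15312.5
Policy C = 0.48 × 14000 + 0.24 × 13400 + 0.28 × (-12300) = 6720 + 3216 − 3444 = 6492

Policy B ($15,312.50)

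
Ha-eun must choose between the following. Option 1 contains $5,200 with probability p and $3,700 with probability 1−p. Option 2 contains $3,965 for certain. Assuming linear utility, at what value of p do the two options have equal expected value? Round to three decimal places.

p·5200 + (1−p)·3700 = 3965
1500p + 3700 = 3965
p = (3965 − 3700) / 1500

p = 0.177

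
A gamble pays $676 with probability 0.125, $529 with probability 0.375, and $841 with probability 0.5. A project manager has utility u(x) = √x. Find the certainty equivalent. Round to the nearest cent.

E[u] = 0.125·√676 + 0.375·√529 + 0.5·√841 = 0.125·26 + 0.375·23 + 0.5·29 = 26.375
CE = (26.375)² = 695.640625

$695.64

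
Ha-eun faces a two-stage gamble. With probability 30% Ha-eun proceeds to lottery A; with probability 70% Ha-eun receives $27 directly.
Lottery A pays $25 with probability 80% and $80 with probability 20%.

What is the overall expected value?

EV(A) = 0.8 × 25 + 0.2 × 80 = 20 + 16 = 36
Branch B: 27 (certain)
Overall = 0.3 × 36 + 0.7 × 27 = 10.8 + 18.9 = 29.7

$29.70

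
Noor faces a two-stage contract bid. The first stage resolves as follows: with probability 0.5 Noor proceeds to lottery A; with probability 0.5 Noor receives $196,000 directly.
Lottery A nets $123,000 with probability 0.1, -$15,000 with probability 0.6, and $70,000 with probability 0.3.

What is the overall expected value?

EV(A) = 0.1 × 123000 + 0.6 × (-15000) + 0.3 × 70000 = 12300 − 9000 + 21000 = 24300
Branch B: 196000 (certain)
Overall = 0.5 × 24300 + 0.5 × 196000 = 12150 + 98000 = 110150

$110,150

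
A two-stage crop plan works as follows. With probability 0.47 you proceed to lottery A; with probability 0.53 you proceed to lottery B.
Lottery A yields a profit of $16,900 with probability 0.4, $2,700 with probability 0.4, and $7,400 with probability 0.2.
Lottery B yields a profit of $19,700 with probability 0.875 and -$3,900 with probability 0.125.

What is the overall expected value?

EV(A) = 0.4 × 16900 + 0.4 × 2700 + 0.2 × 7400 = 6760 + 1080 + 1480 = 9320
EV(B) = 0.875 × 19700 + 0.125 × (-3900) = 17237.5 − 487.5 = 16750
Overall = 0.47 × 9320 + 0.53 × 16750 = 4380.4 + 8877.5 = 13257.9

$13,257.90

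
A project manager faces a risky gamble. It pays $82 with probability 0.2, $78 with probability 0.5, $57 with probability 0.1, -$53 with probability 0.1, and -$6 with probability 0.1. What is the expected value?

$55.20

EV = 0.2 × 82 + 0.5 × 78 + 0.1 × 57 + 0.1 × (-53) + 0.1 × (-6) = 16.4 + 39 + 5.7 − 5.3 − 0.6 = 55.2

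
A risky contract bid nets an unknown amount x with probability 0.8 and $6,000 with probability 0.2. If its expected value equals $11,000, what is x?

0.8·x + 0.2·6000 = 11000
0.8·x = 11000 − 1200 = 9800
x = 9800 / 0.8 = 12250

x = $12,250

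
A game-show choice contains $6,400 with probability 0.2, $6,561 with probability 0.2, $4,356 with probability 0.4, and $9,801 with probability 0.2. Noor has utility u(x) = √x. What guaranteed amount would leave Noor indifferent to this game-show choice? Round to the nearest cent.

E[u] = 0.2·√6400 + 0.2·√6561 + 0.4·√4356 + 0.2·√9801 = 0.2·80 + 0.2·81 + 0.4·66 + 0.2·99 = 78.4
CE = (78.4)² = 6146.56

$6,146.56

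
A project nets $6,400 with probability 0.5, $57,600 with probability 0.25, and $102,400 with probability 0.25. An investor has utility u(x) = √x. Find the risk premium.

E[u] = 0.5·√6400 + 0.25·√57600 + 0.25·√102400 = 0.5·80 + 0.25·240 + 0.25·320 = 180
CE = (180)² = 32400
Risk premium = EV − CE = 43200 − 32400 = 10800

$10,800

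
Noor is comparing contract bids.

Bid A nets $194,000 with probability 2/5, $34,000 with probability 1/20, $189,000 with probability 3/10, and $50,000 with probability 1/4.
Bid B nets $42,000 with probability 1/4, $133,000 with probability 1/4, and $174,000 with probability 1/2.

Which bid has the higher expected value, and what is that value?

Bid A = 2/5 × 194000 + 1/20 × 34000 + 3/10 × 189000 + 1/4 × 50000 = 77600 + 1700 + 56700 + 12500 = 148500
Bid B = 1/4 × 42000 + 1/4 × 133000 + 1/2 × 174000 = 10500 + 33250 + 87000 = 130750

Bid A ($148,500)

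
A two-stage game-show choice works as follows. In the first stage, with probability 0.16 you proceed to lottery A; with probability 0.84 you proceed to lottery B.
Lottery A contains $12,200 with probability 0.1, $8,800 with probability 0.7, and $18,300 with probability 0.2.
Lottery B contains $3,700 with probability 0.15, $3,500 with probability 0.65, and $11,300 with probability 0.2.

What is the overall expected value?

EV(A) = 0.1 × 12200 + 0.7 × 8800 + 0.2 × 18300 = 1220 + 6160 + 3660 = 11040
EV(B) = 0.15 × 3700 + 0.65 × 3500 + 0.2 × 11300 = 555 + 2275 + 2260 = 5090
Overall = 0.16 × 11040 + 0.84 × 5090 = 1766.4 + 4275.6 = 6042

$6,042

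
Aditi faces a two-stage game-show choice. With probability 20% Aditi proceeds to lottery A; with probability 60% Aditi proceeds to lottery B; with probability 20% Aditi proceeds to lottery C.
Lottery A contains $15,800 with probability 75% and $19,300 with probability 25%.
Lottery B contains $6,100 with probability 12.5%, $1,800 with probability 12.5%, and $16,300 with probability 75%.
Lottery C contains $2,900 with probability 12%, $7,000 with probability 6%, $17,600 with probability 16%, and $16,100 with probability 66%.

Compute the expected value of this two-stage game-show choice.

EV(A) = 0.75 × 15800 + 0.25 × 19300 = 11850 + 4825 = 16675
EV(B) = 0.125 × 6100 + 0.125 × 1800 + 0.75 × 16300 = 762.5 + 225 + 12225 = 13212.5
EV(C) = 0.12 × 2900 + 0.06 × 7000 + 0.16 × 17600 + 0.66 × 16100 = 348 + 420 + 2816 + 10626 = 14210
Overall = 0.2 × 16675 + 0.6 × 13212.5 + 0.2 × 14210 = 3335 + 7927.5 + 2842 = 14104.5

$14,104.50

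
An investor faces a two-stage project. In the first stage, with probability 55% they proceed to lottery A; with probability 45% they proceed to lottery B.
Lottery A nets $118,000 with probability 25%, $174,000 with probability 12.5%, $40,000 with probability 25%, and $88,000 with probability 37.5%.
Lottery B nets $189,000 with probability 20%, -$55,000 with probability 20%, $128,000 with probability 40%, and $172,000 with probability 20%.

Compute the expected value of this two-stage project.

EV(A) = 0.25 × 118000 + 0.125 × 174000 + 0.25 × 40000 + 0.375 × 88000 = 29500 + 21750 + 10000 + 33000 = 94250
EV(B) = 0.2 × 189000 + 0.2 × (-55000) + 0.4 × 128000 + 0.2 × 172000 = 37800 − 11000 + 51200 + 34400 = 112400
Overall = 0.55 × 94250 + 0.45 × 112400 = 51837.5 + 50580 = 102417.5

$102,417.50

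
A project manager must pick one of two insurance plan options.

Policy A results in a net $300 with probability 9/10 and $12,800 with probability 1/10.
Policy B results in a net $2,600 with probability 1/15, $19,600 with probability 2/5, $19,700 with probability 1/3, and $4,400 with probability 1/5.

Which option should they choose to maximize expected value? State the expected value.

Policy B ($15,460)

Policy A = 9/10 × 300 + 1/10 × 12800 = 270 + 1280 = 1550
Policy B = 1/15 × 2600 + 2/5 × 19600 + 1/3 × 19700 + 1/5 × 4400 = 173.3333 + 7840 + 6566.6667 + 880 = 15460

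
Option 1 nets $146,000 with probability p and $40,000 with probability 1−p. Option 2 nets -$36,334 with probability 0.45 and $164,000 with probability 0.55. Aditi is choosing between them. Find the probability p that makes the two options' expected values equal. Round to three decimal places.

EV(Option 2) = 0.45 × (-36334) + 0.55 × 164000 = -16350.3 + 90200 = 73849.7
p·146000 + (1−p)·40000 = 73849.7
106000p + 40000 = 73849.7
p = (73849.7 − 40000) / 106000

p = 0.319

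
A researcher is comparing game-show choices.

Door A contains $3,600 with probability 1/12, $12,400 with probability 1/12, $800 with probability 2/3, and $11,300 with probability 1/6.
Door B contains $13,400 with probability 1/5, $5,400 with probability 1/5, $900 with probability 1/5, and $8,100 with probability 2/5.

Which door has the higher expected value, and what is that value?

Door B ($7,180)

Door A = 1/12 × 3600 + 1/12 × 12400 + 2/3 × 800 + 1/6 × 11300 = 300 + 1033.3333 + 533.3333 + 1883.3333 = 3750
Door B = 1/5 × 13400 + 1/5 × 5400 + 1/5 × 900 + 2/5 × 8100 = 2680 + 1080 + 180 + 3240 = 7180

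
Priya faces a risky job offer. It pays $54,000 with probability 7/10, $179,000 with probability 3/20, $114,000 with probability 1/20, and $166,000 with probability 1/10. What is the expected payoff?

EV = 7/10 × 54000 + 3/20 × 179000 + 1/20 × 114000 + 1/10 × 166000 = 37800 + 26850 + 5700 + 16600 = 86950

$86,950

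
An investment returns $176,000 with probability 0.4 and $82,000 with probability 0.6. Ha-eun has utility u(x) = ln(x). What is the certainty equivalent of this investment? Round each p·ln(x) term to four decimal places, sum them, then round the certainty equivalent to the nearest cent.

E[u] = 0.4·ln(176000) + 0.6·ln(82000) = 4.8313 + 6.7887 = 11.6200
CE = e^11.6200 ≈ 111301.72

$111,301.72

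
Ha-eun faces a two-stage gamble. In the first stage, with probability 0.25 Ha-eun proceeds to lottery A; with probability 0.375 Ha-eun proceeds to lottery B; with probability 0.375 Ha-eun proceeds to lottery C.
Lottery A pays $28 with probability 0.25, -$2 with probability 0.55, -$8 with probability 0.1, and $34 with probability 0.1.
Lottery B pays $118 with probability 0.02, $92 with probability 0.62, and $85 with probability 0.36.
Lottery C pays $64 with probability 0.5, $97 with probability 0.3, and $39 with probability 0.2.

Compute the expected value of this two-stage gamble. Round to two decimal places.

$61.71

EV(A) = 0.25 × 28 + 0.55 × (-2) + 0.1 × (-8) + 0.1 × 34 = 7 − 1.1 − 0.8 + 3.4 = 8.5
EV(B) = 0.02 × 118 + 0.62 × 92 + 0.36 × 85 = 2.36 + 57.04 + 30.6 = 90
EV(C) = 0.5 × 64 + 0.3 × 97 + 0.2 × 39 = 32 + 29.1 + 7.8 = 68.9
Overall = 0.25 × 8.5 + 0.375 × 90 + 0.375 × 68.9 = 2.125 + 33.75 + 25.8375 = 61.7125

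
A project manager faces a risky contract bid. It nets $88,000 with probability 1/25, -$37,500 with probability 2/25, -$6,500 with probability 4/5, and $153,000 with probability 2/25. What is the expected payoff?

EV = 1/25 × 88000 + 2/25 × (-37500) + 4/5 × (-6500) + 2/25 × 153000 = 3520 − 3000 − 5200 + 12240 = 7560

$7,560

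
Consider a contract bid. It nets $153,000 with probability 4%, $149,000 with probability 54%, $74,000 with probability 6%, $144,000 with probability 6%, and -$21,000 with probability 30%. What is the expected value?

$93,360

EV = 0.04 × 153000 + 0.54 × 149000 + 0.06 × 74000 + 0.06 × 144000 + 0.3 × (-21000) = 6120 + 80460 + 4440 + 8640 − 6300 = 93360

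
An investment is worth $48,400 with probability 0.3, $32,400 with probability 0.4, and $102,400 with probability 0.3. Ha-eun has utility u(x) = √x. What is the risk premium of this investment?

$3,444

E[u] = 0.3·√48400 + 0.4·√32400 + 0.3·√102400 = 0.3·220 + 0.4·180 + 0.3·320 = 234
CE = (234)² = 54756
Risk premium = EV − CE = 58200 − 54756 = 3444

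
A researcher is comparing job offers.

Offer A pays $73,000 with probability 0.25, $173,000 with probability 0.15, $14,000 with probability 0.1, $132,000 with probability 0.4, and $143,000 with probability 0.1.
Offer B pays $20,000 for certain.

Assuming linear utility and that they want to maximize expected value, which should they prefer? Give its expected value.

Offer A ($112,700)

Offer A = 0.25 × 73000 + 0.15 × 173000 + 0.1 × 14000 + 0.4 × 132000 + 0.1 × 143000 = 18250 + 25950 + 1400 + 52800 + 14300 = 112700
Offer B: 20000 (certain)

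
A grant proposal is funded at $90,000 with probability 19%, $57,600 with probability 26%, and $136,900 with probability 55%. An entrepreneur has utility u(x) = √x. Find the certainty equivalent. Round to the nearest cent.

E[u] = 0.19·√90000 + 0.26·√57600 + 0.55·√136900 = 0.19·300 + 0.26·240 + 0.55·370 = 322.9
CE = (322.9)² = 104264.41

$104,264.41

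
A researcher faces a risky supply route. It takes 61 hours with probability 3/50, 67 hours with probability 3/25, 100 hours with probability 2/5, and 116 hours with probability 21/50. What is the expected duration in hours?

EV = 3/50 × 61 + 3/25 × 67 + 2/5 × 100 + 21/50 × 116 = 3.66 + 8.04 + 40 + 48.72 = 100.42

100.42 hours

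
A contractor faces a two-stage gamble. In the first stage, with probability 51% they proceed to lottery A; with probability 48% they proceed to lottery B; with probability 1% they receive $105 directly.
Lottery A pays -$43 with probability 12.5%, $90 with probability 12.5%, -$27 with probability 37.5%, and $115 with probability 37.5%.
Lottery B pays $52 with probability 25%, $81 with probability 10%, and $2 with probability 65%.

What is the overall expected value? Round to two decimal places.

$31.63

EV(A) = 0.125 × (-43) + 0.125 × 90 + 0.375 × (-27) + 0.375 × 115 = -5.375 + 11.25 − 10.125 + 43.125 = 38.875
EV(B) = 0.25 × 52 + 0.1 × 81 + 0.65 × 2 = 13 + 8.1 + 1.3 = 22.4
Branch C: 105 (certain)
Overall = 0.51 × 38.875 + 0.48 × 22.4 + 0.01 × 105 = 19.82625 + 10.752 + 1.05 = 31.62825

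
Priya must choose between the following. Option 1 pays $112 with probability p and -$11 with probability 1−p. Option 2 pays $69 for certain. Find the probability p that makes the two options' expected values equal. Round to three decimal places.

p·112 + (1−p)·(-11) = 69
123p − 11 = 69
p = (69 + 11) / 123

p = 0.650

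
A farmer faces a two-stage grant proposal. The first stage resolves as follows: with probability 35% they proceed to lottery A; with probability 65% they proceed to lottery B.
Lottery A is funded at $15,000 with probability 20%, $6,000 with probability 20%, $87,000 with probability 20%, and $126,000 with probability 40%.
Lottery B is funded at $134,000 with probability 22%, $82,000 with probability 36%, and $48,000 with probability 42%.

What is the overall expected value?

$76,654

EV(A) = 0.2 × 15000 + 0.2 × 6000 + 0.2 × 87000 + 0.4 × 126000 = 3000 + 1200 + 17400 + 50400 = 72000
EV(B) = 0.22 × 134000 + 0.36 × 82000 + 0.42 × 48000 = 29480 + 29520 + 20160 = 79160
Overall = 0.35 × 72000 + 0.65 × 79160 = 25200 + 51454 = 76654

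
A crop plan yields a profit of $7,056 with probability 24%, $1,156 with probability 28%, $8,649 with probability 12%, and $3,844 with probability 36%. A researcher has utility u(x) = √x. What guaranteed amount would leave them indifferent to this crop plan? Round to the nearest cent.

E[u] = 0.24·√7056 + 0.28·√1156 + 0.12·√8649 + 0.36·√3844 = 0.24·84 + 0.28·34 + 0.12·93 + 0.36·62 = 63.16
CE = (63.16)² = 3989.1856

$3,989.19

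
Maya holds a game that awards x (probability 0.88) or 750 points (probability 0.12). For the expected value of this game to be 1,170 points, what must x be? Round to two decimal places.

x = 1227.27 points

0.88·x + 0.12·750 = 1170
0.88·x = 1170 − 90 = 1080
x = 1080 / 0.88 = 1227.2727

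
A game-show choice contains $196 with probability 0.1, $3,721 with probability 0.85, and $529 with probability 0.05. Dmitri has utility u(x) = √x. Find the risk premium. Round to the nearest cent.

E[u] = 0.1·√196 + 0.85·√3721 + 0.05·√529 = 0.1·14 + 0.85·61 + 0.05·23 = 54.4
CE = (54.4)² = 2959.36
Risk premium = EV − CE = 3208.9 − 2959.36 = 249.54

$249.54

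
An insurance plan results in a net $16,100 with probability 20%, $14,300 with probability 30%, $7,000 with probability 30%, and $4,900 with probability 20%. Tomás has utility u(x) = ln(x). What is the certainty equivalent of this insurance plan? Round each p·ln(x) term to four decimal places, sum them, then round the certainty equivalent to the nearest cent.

E[u] = 0.2·ln(16100) + 0.3·ln(14300) + 0.3·ln(7000) + 0.2·ln(4900) = 1.9373 + 2.8704 + 2.6561 + 1.6994 = 9.1632
CE = e^9.1632 ≈ 9539.53

$9,539.53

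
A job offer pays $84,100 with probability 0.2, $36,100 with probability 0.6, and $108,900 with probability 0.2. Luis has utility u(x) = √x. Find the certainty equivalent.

$56,644

E[u] = 0.2·√84100 + 0.6·√36100 + 0.2·√108900 = 0.2·290 + 0.6·190 + 0.2·330 = 238
CE = (238)² = 56644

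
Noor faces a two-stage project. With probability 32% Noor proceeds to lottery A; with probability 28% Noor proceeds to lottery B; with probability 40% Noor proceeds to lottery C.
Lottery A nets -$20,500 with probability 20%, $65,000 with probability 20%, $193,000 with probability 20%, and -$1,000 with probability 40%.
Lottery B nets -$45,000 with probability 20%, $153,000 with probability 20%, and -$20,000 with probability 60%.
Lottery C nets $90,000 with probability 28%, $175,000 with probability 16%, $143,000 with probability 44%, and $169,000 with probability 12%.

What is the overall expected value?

EV(A) = 0.2 × (-20500) + 0.2 × 65000 + 0.2 × 193000 + 0.4 × (-1000) = -4100 + 13000 + 38600 − 400 = 47100
EV(B) = 0.2 × (-45000) + 0.2 × 153000 + 0.6 × (-20000) = -9000 + 30600 − 12000 = 9600
EV(C) = 0.28 × 90000 + 0.16 × 175000 + 0.44 × 143000 + 0.12 × 169000 = 25200 + 28000 + 62920 + 20280 = 136400
Overall = 0.32 × 47100 + 0.28 × 9600 + 0.4 × 136400 = 15072 + 2688 + 54560 = 72320

$72,320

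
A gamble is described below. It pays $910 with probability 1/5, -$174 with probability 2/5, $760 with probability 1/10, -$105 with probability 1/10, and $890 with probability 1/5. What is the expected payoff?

EV = 1/5 × 910 + 2/5 × (-174) + 1/10 × 760 + 1/10 × (-105) + 1/5 × 890 = 182 − 69.6 + 76 − 10.5 + 178 = 355.9

$355.90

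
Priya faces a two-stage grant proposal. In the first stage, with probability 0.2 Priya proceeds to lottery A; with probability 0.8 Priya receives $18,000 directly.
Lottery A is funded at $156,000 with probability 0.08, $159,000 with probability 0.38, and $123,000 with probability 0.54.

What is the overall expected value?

EV(A) = 0.08 × 156000 + 0.38 × 159000 + 0.54 × 123000 = 12480 + 60420 + 66420 = 139320
Branch B: 18000 (certain)
Overall = 0.2 × 139320 + 0.8 × 18000 = 27864 + 14400 = 42264

$42,264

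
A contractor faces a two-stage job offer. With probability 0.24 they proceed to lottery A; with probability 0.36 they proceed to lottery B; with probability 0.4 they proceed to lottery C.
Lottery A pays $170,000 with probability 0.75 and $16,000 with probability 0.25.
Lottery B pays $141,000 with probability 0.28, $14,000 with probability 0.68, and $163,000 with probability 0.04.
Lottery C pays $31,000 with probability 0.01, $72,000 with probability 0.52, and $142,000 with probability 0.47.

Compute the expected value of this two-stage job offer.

EV(A) = 0.75 × 170000 + 0.25 × 16000 = 127500 + 4000 = 131500
EV(B) = 0.28 × 141000 + 0.68 × 14000 + 0.04 × 163000 = 39480 + 9520 + 6520 = 55520
EV(C) = 0.01 × 31000 + 0.52 × 72000 + 0.47 × 142000 = 310 + 37440 + 66740 = 104490
Overall = 0.24 × 131500 + 0.36 × 55520 + 0.4 × 104490 = 31560 + 19987.2 + 41796 = 93343.2

$93,343.20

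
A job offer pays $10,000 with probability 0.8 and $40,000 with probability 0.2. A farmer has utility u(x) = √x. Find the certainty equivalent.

E[u] = 0.8·√10000 + 0.2·√40000 = 0.8·100 + 0.2·200 = 120
CE = (120)² = 14400

$14,400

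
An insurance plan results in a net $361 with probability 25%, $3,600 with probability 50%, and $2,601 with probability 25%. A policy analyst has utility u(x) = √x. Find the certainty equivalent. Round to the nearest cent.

$2,256.25

E[u] = 0.25·√361 + 0.5·√3600 + 0.25·√2601 = 0.25·19 + 0.5·60 + 0.25·51 = 47.5
CE = (47.5)² = 2256.25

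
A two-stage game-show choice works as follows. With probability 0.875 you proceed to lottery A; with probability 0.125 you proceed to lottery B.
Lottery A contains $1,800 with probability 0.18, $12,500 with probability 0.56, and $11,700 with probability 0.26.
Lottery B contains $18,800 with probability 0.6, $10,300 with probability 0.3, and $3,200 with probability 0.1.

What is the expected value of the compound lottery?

EV(A) = 0.18 × 1800 + 0.56 × 12500 + 0.26 × 11700 = 324 + 7000 + 3042 = 10366
EV(B) = 0.6 × 18800 + 0.3 × 10300 + 0.1 × 3200 = 11280 + 3090 + 320 = 14690
Overall = 0.875 × 10366 + 0.125 × 14690 = 9070.25 + 1836.25 = 10906.5

$10,906.50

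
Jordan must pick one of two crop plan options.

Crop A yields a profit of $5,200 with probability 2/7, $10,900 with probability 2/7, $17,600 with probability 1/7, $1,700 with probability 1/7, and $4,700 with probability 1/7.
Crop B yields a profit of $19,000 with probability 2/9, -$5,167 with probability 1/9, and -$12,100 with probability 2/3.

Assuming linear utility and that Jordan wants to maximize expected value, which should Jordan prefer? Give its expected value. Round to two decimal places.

Crop A ($8,028.57)

Crop A = 2/7 × 5200 + 2/7 × 10900 + 1/7 × 17600 + 1/7 × 1700 + 1/7 × 4700 = 1485.7143 + 3114.2857 + 2514.2857 + 242.8571 + 671.4286 = 8028.5714
Crop B = 2/9 × 19000 + 1/9 × (-5167) + 2/3 × (-12100) = 4222.2222 − 574.1111 − 8066.6667 = -4418.5556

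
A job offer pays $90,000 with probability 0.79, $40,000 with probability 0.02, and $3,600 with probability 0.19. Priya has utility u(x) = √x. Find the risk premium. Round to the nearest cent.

E[u] = 0.79·√90000 + 0.02·√40000 + 0.19·√3600 = 0.79·300 + 0.02·200 + 0.19·60 = 252.4
CE = (252.4)² = 63705.76
Risk premium = EV − CE = 72584 − 63705.76 = 8878.24

$8,878.24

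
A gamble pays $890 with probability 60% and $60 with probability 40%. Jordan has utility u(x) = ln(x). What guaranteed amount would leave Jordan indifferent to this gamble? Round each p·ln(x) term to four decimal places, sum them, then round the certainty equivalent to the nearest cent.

$302.60

E[u] = 0.6·ln(890) + 0.4·ln(60) = 4.0747 + 1.6377 = 5.7124
CE = e^5.7124 ≈ 302.60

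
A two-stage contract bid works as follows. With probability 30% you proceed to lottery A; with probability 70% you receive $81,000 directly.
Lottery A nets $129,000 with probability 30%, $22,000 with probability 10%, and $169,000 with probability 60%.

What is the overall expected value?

$99,390

EV(A) = 0.3 × 129000 + 0.1 × 22000 + 0.6 × 169000 = 38700 + 2200 + 101400 = 142300
Branch B: 81000 (certain)
Overall = 0.3 × 142300 + 0.7 × 81000 = 42690 + 56700 = 99390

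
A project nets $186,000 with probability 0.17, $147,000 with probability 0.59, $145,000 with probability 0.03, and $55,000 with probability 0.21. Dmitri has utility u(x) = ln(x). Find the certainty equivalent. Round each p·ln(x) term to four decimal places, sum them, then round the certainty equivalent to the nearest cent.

$124,405.29

E[u] = 0.17·ln(186000) + 0.59·ln(147000) + 0.03·ln(145000) + 0.21·ln(55000) = 2.0627 + 7.0199 + 0.3565 + 2.2922 = 11.7313
CE = e^11.7313 ≈ 124405.29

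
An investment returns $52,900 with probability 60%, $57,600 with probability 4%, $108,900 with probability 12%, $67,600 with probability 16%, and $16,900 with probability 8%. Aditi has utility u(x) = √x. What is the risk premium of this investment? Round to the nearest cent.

E[u] = 0.6·√52900 + 0.04·√57600 + 0.12·√108900 + 0.16·√67600 + 0.08·√16900 = 0.6·230 + 0.04·240 + 0.12·330 + 0.16·260 + 0.08·130 = 239.2
CE = (239.2)² = 57216.64
Risk premium = EV − CE = 59280 − 57216.64 = 2063.36

$2,063.36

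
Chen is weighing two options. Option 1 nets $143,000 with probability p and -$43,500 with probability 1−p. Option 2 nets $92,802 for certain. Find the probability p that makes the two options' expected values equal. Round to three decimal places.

p·143000 + (1−p)·(-43500) = 92802
186500p − 43500 = 92802
p = (92802 + 43500) / 186500

p = 0.731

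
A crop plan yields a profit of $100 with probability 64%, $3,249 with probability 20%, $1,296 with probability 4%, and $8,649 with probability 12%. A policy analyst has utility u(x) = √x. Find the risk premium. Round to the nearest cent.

$879.36

E[u] = 0.64·√100 + 0.2·√3249 + 0.04·√1296 + 0.12·√8649 = 0.64·10 + 0.2·57 + 0.04·36 + 0.12·93 = 30.4
CE = (30.4)² = 924.16
Risk premium = EV − CE = 1803.52 − 924.16 = 879.36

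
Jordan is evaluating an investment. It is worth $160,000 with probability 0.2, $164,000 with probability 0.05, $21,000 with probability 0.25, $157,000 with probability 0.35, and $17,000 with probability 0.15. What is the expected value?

$102,950

EV = 0.2 × 160000 + 0.05 × 164000 + 0.25 × 21000 + 0.35 × 157000 + 0.15 × 17000 = 32000 + 8200 + 5250 + 54950 + 2550 = 102950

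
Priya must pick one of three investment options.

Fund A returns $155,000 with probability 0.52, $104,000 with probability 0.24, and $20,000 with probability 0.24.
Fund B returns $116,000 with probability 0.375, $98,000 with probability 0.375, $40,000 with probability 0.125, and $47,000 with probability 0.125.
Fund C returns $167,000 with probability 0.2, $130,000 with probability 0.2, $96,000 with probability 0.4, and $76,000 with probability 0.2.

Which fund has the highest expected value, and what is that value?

Fund A = 0.52 × 155000 + 0.24 × 104000 + 0.24 × 20000 = 80600 + 24960 + 4800 = 110360
Fund B = 0.375 × 116000 + 0.375 × 98000 + 0.125 × 40000 + 0.125 × 47000 = 43500 + 36750 + 5000 + 5875 = 91125
Fund C = 0.2 × 167000 + 0.2 × 130000 + 0.4 × 96000 + 0.2 × 76000 = 33400 + 26000 + 38400 + 15200 = 113000

Fund C ($113,000)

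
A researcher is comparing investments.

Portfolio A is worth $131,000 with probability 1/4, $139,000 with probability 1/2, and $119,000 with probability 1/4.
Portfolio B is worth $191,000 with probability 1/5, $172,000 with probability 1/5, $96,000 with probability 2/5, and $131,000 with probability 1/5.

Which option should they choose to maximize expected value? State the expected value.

Portfolio A = 1/4 × 131000 + 1/2 × 139000 + 1/4 × 119000 = 32750 + 69500 + 29750 = 132000
Portfolio B = 1/5 × 191000 + 1/5 × 172000 + 2/5 × 96000 + 1/5 × 131000 = 38200 + 34400 + 38400 + 26200 = 137200

Portfolio B ($137,200)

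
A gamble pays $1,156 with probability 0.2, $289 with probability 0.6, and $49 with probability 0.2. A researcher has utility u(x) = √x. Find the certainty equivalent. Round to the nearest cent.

E[u] = 0.2·√1156 + 0.6·√289 + 0.2·√49 = 0.2·34 + 0.6·17 + 0.2·7 = 18.4
CE = (18.4)² = 338.56

$338.56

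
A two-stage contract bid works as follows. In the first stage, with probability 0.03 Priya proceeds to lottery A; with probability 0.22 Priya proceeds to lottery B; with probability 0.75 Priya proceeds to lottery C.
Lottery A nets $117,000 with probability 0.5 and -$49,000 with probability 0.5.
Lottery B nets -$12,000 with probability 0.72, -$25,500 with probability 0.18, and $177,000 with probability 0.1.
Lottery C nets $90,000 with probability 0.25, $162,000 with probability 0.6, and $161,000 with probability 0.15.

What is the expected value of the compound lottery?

EV(A) = 0.5 × 117000 + 0.5 × (-49000) = 58500 − 24500 = 34000
EV(B) = 0.72 × (-12000) + 0.18 × (-25500) + 0.1 × 177000 = -8640 − 4590 + 17700 = 4470
EV(C) = 0.25 × 90000 + 0.6 × 162000 + 0.15 × 161000 = 22500 + 97200 + 24150 = 143850
Overall = 0.03 × 34000 + 0.22 × 4470 + 0.75 × 143850 = 1020 + 983.4 + 107887.5 = 109890.9

$109,890.90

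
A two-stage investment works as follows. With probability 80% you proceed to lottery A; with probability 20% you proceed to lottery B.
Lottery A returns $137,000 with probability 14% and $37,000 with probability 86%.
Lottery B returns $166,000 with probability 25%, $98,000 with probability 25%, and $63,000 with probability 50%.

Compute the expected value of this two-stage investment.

$60,300

EV(A) = 0.14 × 137000 + 0.86 × 37000 = 19180 + 31820 = 51000
EV(B) = 0.25 × 166000 + 0.25 × 98000 + 0.5 × 63000 = 41500 + 24500 + 31500 = 97500
Overall = 0.8 × 51000 + 0.2 × 97500 = 40800 + 19500 = 60300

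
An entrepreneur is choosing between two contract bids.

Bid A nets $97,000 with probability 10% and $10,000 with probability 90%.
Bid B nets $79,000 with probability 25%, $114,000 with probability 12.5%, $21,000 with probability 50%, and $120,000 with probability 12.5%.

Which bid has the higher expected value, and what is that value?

Bid B ($59,500)

Bid A = 0.1 × 97000 + 0.9 × 10000 = 9700 + 9000 = 18700
Bid B = 0.25 × 79000 + 0.125 × 114000 + 0.5 × 21000 + 0.125 × 120000 = 19750 + 14250 + 10500 + 15000 = 59500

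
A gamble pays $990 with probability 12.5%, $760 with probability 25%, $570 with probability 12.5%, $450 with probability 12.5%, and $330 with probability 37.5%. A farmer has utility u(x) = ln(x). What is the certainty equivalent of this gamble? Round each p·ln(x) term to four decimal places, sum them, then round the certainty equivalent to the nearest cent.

$519.10

E[u] = 0.125·ln(990) + 0.25·ln(760) + 0.125·ln(570) + 0.125·ln(450) + 0.375·ln(330) = 0.8622 + 1.6583 + 0.7932 + 0.7637 + 2.1747 = 6.2521
CE = e^6.2521 ≈ 519.10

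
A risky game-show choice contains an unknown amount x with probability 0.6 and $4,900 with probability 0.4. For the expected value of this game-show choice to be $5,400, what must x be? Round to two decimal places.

0.6·x + 0.4·4900 = 5400
0.6·x = 5400 − 1960 = 3440
x = 3440 / 0.6 = 5733.3333

x = $5,733.33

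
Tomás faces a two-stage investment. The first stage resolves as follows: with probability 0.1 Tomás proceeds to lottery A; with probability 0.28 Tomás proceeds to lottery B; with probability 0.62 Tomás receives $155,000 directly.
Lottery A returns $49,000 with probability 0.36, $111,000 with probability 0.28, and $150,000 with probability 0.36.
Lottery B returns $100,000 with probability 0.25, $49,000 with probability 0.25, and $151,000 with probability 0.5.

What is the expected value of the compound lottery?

$137,942

EV(A) = 0.36 × 49000 + 0.28 × 111000 + 0.36 × 150000 = 17640 + 31080 + 54000 = 102720
EV(B) = 0.25 × 100000 + 0.25 × 49000 + 0.5 × 151000 = 25000 + 12250 + 75500 = 112750
Branch C: 155000 (certain)
Overall = 0.1 × 102720 + 0.28 × 112750 + 0.62 × 155000 = 10272 + 31570 + 96100 = 137942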